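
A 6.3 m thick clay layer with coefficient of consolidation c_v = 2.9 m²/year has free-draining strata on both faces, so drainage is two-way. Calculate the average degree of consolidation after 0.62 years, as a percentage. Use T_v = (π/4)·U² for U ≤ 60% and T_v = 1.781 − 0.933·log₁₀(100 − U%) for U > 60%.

Drainage path length: H_d = H/2 = 3.15 m (double drainage).
T_v = c_v·t/H_d² = 2.9×0.62/3.15² = 0.1812.
T_v = 0.1812 corresponds to the U ≤ 60% branch:
U = √(4T_v/π) = 0.4803

U ≈ 48 %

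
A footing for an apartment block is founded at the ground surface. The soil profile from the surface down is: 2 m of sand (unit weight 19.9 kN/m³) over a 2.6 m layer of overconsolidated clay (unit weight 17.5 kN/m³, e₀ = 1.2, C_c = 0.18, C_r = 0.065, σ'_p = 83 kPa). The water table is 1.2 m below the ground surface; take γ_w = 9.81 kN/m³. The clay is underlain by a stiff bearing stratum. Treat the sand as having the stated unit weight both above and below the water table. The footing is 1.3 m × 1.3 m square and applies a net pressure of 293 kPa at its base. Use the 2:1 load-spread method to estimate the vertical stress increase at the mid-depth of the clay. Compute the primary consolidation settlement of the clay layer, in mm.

S_c ≈ 14.8 mm

Mid-depth of clay below the ground surface: z = 2 + 2.6/2 = 3.3 m.
Total vertical stress at mid-clay: σ_v = 19.9×2 + 17.5×1.3 = 62.55 kPa.
Pore pressure: u = 9.81×(3.3 − 1.2) = 20.601 kPa.
Initial effective stress: σ'_0 = σ_v − u = 62.55 − 20.601 = 41.949 kPa.
Stress increase at mid-clay by the 2:1 spreading method:
Δσ = qBL/((B+z)(L+z)) = 293×1.3×1.3/((1.3+3.3)(1.3+3.3)) = 23.401 kPa
Final effective stress: σ'_f = 41.949 + 23.401 = 65.35 kPa.
σ'_f = 65.35 ≤ σ'_p = 83 kPa, so the clay remains overconsolidated and only the recompression index applies:
S_c = C_r·H/(1+e₀)·log₁₀(σ'_f/σ'_0) = 0.065×2.6/2.2×log₁₀(65.35/41.949)
    = 0.076817 × 0.19252 = 0.01479 m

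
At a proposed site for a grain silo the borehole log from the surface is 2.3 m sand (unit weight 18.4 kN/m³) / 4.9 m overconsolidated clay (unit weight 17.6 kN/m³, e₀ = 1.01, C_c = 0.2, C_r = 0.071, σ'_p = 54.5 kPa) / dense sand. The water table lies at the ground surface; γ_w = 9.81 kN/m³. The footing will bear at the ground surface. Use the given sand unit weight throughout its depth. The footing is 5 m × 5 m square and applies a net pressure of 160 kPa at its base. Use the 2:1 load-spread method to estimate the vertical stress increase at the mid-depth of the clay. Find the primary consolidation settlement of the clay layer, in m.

Mid-depth of clay below the ground surface: z = 2.3 + 4.9/2 = 4.75 m.
Total vertical stress at mid-clay: σ_v = 18.4×2.3 + 17.6×2.45 = 85.44 kPa.
Pore pressure: u = 9.81×(4.75 − 0) = 46.598 kPa.
Initial effective stress: σ'_0 = σ_v − u = 85.44 − 46.598 = 38.842 kPa.
Stress increase at mid-clay by the 2:1 spreading method:
Δσ = qBL/((B+z)(L+z)) = 160×5×5/((5+4.75)(5+4.75)) = 42.078 kPa
Final effective stress: σ'_f = 38.842 + 42.078 = 80.92 kPa.
σ'_f = 80.92 > σ'_p = 54.5 kPa, so the stress path crosses the preconsolidation pressure — recompression up to σ'_p, then virgin compression beyond:
S_c = H/(1+e₀)·[C_r·log₁₀(σ'_p/σ'_0) + C_c·log₁₀(σ'_f/σ'_p)]
    = 4.9/2.01 × [0.071×log₁₀(54.5/38.842) + 0.2×log₁₀(80.92/54.5)]
    = 2.4378 × [0.010444 + 0.034332] = 0.1092 m

S_c ≈ 0.109 m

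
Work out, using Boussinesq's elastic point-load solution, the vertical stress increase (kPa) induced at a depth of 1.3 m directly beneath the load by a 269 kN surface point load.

Boussinesq vertical stress below a point load on an elastic half-space:
Δσ_z = 3P/(2πz²) · [1 + (r/z)²]^(−5/2)
r/z = 0/1.3 = 0; [1+(r/z)²]^(−5/2) = 1.
Δσ_z = 3×269/(2π×1.3²) × 1 = 75.999 × 1 = 76 kPa

Δσ_z ≈ 76 kPa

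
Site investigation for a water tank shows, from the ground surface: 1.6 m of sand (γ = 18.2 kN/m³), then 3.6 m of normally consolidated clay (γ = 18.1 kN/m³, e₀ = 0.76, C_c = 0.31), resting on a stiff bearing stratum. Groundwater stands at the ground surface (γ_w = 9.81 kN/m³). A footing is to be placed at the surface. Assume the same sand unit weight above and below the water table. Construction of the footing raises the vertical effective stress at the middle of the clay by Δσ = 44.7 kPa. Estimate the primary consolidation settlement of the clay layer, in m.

Mid-depth of clay below the ground surface: z = 1.6 + 3.6/2 = 3.4 m.
Total vertical stress at mid-clay: σ_v = 18.2×1.6 + 18.1×1.8 = 61.7 kPa.
Pore pressure: u = 9.81×(3.4 − 0) = 33.354 kPa.
Initial effective stress: σ'_0 = σ_v − u = 61.7 − 33.354 = 28.346 kPa.
Final effective stress: σ'_f = σ'_0 + Δσ = 28.346 + 44.7 = 73.046 kPa.
Normally consolidated clay, so the full stress increment lies on the virgin compression line:
S_c = C_c·H/(1+e₀)·log₁₀(σ'_f/σ'_0) = 0.31×3.6/(1+0.76)×log₁₀(73.046/28.346)
    = 0.63409 × 0.4111 = 0.2607 m

S_c ≈ 0.261 m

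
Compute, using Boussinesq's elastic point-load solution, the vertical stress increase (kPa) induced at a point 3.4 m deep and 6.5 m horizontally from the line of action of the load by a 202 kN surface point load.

Δσ_z ≈ 0.178 kPa

Boussinesq vertical stress below a point load on an elastic half-space:
Δσ_z = 3P/(2πz²) · [1 + (r/z)²]^(−5/2)
r/z = 6.5/3.4 = 1.9118; [1+(r/z)²]^(−5/2) = 0.021391.
Δσ_z = 3×202/(2π×3.4²) × 0.021391 = 8.3432 × 0.021391 = 0.1785 kPa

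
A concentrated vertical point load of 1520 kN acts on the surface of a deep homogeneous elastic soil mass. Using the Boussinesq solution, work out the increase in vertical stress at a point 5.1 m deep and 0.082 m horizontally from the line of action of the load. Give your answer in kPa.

Boussinesq vertical stress below a point load on an elastic half-space:
Δσ_z = 3P/(2πz²) · [1 + (r/z)²]^(−5/2)
r/z = 0.082/5.1 = 0.016078; [1+(r/z)²]^(−5/2) = 0.99935.
Δσ_z = 3×1520/(2π×5.1²) × 0.99935 = 27.903 × 0.99935 = 27.88 kPa

Δσ_z ≈ 27.9 kPa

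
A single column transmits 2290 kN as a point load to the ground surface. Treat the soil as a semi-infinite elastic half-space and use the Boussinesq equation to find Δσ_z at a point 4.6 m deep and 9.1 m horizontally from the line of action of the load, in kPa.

Boussinesq vertical stress below a point load on an elastic half-space:
Δσ_z = 3P/(2πz²) · [1 + (r/z)²]^(−5/2)
r/z = 9.1/4.6 = 1.9783; [1+(r/z)²]^(−5/2) = 0.018686.
Δσ_z = 3×2290/(2π×4.6²) × 0.018686 = 51.673 × 0.018686 = 0.9656 kPa

Δσ_z ≈ 0.966 kPa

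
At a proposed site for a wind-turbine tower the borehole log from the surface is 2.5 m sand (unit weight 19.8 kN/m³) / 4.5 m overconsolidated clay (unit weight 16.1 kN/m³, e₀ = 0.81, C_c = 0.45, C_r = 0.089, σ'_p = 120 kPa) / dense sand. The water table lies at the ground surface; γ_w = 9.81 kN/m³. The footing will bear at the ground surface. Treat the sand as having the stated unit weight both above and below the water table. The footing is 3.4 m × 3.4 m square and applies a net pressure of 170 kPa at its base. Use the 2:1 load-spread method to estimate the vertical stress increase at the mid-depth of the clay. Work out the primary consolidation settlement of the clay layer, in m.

Mid-depth of clay below the ground surface: z = 2.5 + 4.5/2 = 4.75 m.
Total vertical stress at mid-clay: σ_v = 19.8×2.5 + 16.1×2.25 = 85.725 kPa.
Pore pressure: u = 9.81×(4.75 − 0) = 46.598 kPa.
Initial effective stress: σ'_0 = σ_v − u = 85.725 − 46.598 = 39.127 kPa.
Stress increase at mid-clay by the 2:1 spreading method:
Δσ = qBL/((B+z)(L+z)) = 170×3.4×3.4/((3.4+4.75)(3.4+4.75)) = 29.586 kPa
Final effective stress: σ'_f = 39.127 + 29.586 = 68.713 kPa.
σ'_f = 68.713 ≤ σ'_p = 120 kPa, so the clay remains overconsolidated and only the recompression index applies:
S_c = C_r·H/(1+e₀)·log₁₀(σ'_f/σ'_0) = 0.089×4.5/1.81×log₁₀(68.713/39.127)
    = 0.22127 × 0.24456 = 0.05411 m

S_c ≈ 0.0541 m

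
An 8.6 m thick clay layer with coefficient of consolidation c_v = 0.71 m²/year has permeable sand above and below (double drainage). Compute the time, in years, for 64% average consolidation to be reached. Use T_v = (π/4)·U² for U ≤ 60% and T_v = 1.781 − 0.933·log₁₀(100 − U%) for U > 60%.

t ≈ 8.57 years

Drainage path length: H_d = H/2 = 4.3 m (double drainage).
U > 60%: T_v = 1.781 − 0.933·log₁₀(100 − 64) = 0.32897.
t = T_v·H_d²/c_v = 0.32897×4.3²/0.71 = 8.567 years.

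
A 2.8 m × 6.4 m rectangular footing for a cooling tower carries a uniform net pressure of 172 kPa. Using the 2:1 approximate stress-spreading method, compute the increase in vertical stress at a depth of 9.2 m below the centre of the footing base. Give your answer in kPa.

Δσ_z ≈ 16.5 kPa

By the 2:1 method the load spreads at 1 horizontal : 2 vertical, so at depth z the loaded area has grown by z in each plan dimension:
Δσ = qBL/((B+z)(L+z)) = 172×2.8×6.4/((2.8+9.2)(6.4+9.2)) = 16.465 kPa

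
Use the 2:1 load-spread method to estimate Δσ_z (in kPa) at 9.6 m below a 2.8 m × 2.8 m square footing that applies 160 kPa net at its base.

By the 2:1 method the load spreads at 1 horizontal : 2 vertical, so at depth z the loaded area has grown by z in each plan dimension:
Δσ = qBL/((B+z)(L+z)) = 160×2.8×2.8/((2.8+9.6)(2.8+9.6)) = 8.1582 kPa

Δσ_z ≈ 8.16 kPa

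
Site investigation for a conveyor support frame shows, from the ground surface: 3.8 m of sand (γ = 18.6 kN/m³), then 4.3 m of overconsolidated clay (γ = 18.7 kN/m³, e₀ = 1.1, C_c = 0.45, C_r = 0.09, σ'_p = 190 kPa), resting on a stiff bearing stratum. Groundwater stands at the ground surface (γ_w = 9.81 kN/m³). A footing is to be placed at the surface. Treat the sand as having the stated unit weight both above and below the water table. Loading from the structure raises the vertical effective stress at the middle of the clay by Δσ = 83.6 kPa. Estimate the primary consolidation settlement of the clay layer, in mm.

S_c ≈ 76.2 mm

Mid-depth of clay below the ground surface: z = 3.8 + 4.3/2 = 5.95 m.
Total vertical stress at mid-clay: σ_v = 18.6×3.8 + 18.7×2.15 = 110.89 kPa.
Pore pressure: u = 9.81×(5.95 − 0) = 58.37 kPa.
Initial effective stress: σ'_0 = σ_v − u = 110.89 − 58.37 = 52.52 kPa.
Final effective stress: σ'_f = 52.52 + 83.6 = 136.12 kPa.
σ'_f = 136.12 ≤ σ'_p = 190 kPa, so the clay remains overconsolidated and only the recompression index applies:
S_c = C_r·H/(1+e₀)·log₁₀(σ'_f/σ'_0) = 0.09×4.3/2.1×log₁₀(136.12/52.52)
    = 0.18428 × 0.4136 = 0.07622 m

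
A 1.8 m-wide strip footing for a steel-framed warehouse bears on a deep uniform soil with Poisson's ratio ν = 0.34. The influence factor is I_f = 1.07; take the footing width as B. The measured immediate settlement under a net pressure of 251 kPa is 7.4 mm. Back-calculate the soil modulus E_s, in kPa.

S_e = q·B·(1−ν²)/E_s · I_f  ⇒  E_s = q·B·(1−ν²)·I_f / S_e.
E_s = 251 × 1.8 × 0.8844 × 1.07 / 0.0074 = 57780 kPa

E_s ≈ 57800 kPa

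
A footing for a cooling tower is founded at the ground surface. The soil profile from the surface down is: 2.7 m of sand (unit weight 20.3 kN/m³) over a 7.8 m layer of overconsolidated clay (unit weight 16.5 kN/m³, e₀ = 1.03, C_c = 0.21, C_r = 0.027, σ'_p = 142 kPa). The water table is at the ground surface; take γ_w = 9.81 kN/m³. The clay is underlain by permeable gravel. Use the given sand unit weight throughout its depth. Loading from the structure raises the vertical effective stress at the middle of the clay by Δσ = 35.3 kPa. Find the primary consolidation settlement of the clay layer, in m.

Mid-depth of clay below the ground surface: z = 2.7 + 7.8/2 = 6.6 m.
Total vertical stress at mid-clay: σ_v = 20.3×2.7 + 16.5×3.9 = 119.16 kPa.
Pore pressure: u = 9.81×(6.6 − 0) = 64.746 kPa.
Initial effective stress: σ'_0 = σ_v − u = 119.16 − 64.746 = 54.414 kPa.
Final effective stress: σ'_f = 54.414 + 35.3 = 89.714 kPa.
σ'_f = 89.714 ≤ σ'_p = 142 kPa, so the clay remains overconsolidated and only the recompression index applies:
S_c = C_r·H/(1+e₀)·log₁₀(σ'_f/σ'_0) = 0.027×7.8/2.03×log₁₀(89.714/54.414)
    = 0.10374 × 0.21715 = 0.02253 m

S_c ≈ 0.0225 m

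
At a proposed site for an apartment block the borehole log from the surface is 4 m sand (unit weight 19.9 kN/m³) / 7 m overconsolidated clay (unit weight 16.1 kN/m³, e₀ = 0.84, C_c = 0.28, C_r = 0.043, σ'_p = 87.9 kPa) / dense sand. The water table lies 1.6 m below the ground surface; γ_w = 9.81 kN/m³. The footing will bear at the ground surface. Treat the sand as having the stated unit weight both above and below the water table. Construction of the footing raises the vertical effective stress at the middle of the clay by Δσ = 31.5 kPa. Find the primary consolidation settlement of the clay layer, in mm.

S_c ≈ 110 mm

Mid-depth of clay below the ground surface: z = 4 + 7/2 = 7.5 m.
Total vertical stress at mid-clay: σ_v = 19.9×4 + 16.1×3.5 = 135.95 kPa.
Pore pressure: u = 9.81×(7.5 − 1.6) = 57.879 kPa.
Initial effective stress: σ'_0 = σ_v − u = 135.95 − 57.879 = 78.071 kPa.
Final effective stress: σ'_f = 78.071 + 31.5 = 109.57 kPa.
σ'_f = 109.57 > σ'_p = 87.9 kPa, so the stress path crosses the preconsolidation pressure — recompression up to σ'_p, then virgin compression beyond:
S_c = H/(1+e₀)·[C_r·log₁₀(σ'_p/σ'_0) + C_c·log₁₀(σ'_f/σ'_p)]
    = 7/1.84 × [0.043×log₁₀(87.9/78.071) + 0.28×log₁₀(109.57/87.9)]
    = 3.8043 × [0.0022145 + 0.026797] = 0.1104 m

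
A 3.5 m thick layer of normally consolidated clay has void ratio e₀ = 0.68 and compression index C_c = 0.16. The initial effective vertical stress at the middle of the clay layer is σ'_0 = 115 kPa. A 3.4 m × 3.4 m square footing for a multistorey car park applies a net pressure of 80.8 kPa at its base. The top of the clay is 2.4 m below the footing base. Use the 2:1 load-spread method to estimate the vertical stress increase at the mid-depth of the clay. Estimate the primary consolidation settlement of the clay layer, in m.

Mid-depth of clay below the footing base: z = 2.4 + 3.5/2 = 4.15 m.
Stress increase at mid-clay by the 2:1 spreading method:
Δσ = qBL/((B+z)(L+z)) = 80.8×3.4×3.4/((3.4+4.15)(3.4+4.15)) = 16.386 kPa
Final effective stress: σ'_f = σ'_0 + Δσ = 115 + 16.386 = 131.39 kPa.
Normally consolidated clay, so the full stress increment lies on the virgin compression line:
S_c = C_c·H/(1+e₀)·log₁₀(σ'_f/σ'_0) = 0.16×3.5/(1+0.68)×log₁₀(131.39/115)
    = 0.33333 × 0.057864 = 0.01929 m

S_c ≈ 0.0193 m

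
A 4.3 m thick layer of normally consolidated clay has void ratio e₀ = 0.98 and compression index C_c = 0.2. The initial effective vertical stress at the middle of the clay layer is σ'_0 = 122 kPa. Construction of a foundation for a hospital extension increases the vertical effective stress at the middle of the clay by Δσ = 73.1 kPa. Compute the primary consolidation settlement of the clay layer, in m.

Final effective stress: σ'_f = σ'_0 + Δσ = 122 + 73.1 = 195.1 kPa.
Normally consolidated clay, so the full stress increment lies on the virgin compression line:
S_c = C_c·H/(1+e₀)·log₁₀(σ'_f/σ'_0) = 0.2×4.3/(1+0.98)×log₁₀(195.1/122)
    = 0.43434 × 0.2039 = 0.08856 m

S_c ≈ 0.0886 m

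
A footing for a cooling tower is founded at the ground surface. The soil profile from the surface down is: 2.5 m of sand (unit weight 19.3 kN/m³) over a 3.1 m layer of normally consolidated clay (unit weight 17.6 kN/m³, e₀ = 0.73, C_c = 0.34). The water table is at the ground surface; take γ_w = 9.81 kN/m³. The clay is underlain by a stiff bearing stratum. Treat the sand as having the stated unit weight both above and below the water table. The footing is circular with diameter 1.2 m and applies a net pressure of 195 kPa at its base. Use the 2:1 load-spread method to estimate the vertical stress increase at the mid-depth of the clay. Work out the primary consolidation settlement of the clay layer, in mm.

Mid-depth of clay below the ground surface: z = 2.5 + 3.1/2 = 4.05 m.
Total vertical stress at mid-clay: σ_v = 19.3×2.5 + 17.6×1.55 = 75.53 kPa.
Pore pressure: u = 9.81×(4.05 − 0) = 39.73 kPa.
Initial effective stress: σ'_0 = σ_v − u = 75.53 − 39.73 = 35.8 kPa.
Stress increase at mid-clay by the 2:1 spreading method:
Δσ ≈ qD²/(D+z)² = 195×1.2²/(1.2+4.05)² = 10.188 kPa
Final effective stress: σ'_f = σ'_0 + Δσ = 35.8 + 10.188 = 45.988 kPa.
Normally consolidated clay, so the full stress increment lies on the virgin compression line:
S_c = C_c·H/(1+e₀)·log₁₀(σ'_f/σ'_0) = 0.34×3.1/(1+0.73)×log₁₀(45.988/35.8)
    = 0.60925 × 0.10876 = 0.06626 m

S_c ≈ 66.3 mm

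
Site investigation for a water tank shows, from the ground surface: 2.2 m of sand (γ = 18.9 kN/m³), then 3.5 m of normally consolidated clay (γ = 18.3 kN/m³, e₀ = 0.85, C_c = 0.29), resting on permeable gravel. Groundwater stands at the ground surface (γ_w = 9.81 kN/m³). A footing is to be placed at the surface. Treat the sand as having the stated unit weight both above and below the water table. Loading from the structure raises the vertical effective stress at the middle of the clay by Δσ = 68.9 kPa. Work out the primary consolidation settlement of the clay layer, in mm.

S_c ≈ 260 mm

Mid-depth of clay below the ground surface: z = 2.2 + 3.5/2 = 3.95 m.
Total vertical stress at mid-clay: σ_v = 18.9×2.2 + 18.3×1.75 = 73.605 kPa.
Pore pressure: u = 9.81×(3.95 − 0) = 38.75 kPa.
Initial effective stress: σ'_0 = σ_v − u = 73.605 − 38.75 = 34.855 kPa.
Final effective stress: σ'_f = σ'_0 + Δσ = 34.855 + 68.9 = 103.75 kPa.
Normally consolidated clay, so the full stress increment lies on the virgin compression line:
S_c = C_c·H/(1+e₀)·log₁₀(σ'_f/σ'_0) = 0.29×3.5/(1+0.85)×log₁₀(103.75/34.855)
    = 0.54865 × 0.47372 = 0.2599 m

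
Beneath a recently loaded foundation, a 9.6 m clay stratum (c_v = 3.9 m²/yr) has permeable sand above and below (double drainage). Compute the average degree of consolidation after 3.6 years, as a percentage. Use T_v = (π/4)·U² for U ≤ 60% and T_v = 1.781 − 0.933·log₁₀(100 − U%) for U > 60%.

U ≈ 82 %

Drainage path length: H_d = H/2 = 4.8 m (double drainage).
T_v = c_v·t/H_d² = 3.9×3.6/4.8² = 0.60938.
T_v = 0.60938 corresponds to the U > 60% branch:
U = 1 − 10^((1.781 − T_v)/0.933)/100 = 0.8198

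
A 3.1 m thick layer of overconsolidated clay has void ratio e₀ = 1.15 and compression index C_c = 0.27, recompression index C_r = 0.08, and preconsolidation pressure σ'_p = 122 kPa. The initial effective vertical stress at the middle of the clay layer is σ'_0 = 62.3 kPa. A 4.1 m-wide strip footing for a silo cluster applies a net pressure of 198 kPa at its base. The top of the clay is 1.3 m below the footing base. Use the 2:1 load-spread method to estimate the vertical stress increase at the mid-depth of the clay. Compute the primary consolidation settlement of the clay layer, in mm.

Mid-depth of clay below the footing base: z = 1.3 + 3.1/2 = 2.85 m.
Stress increase at mid-clay by the 2:1 spreading method:
Δσ = qB/(B+z) = 198×4.1/(4.1+2.85) = 116.81 kPa
Final effective stress: σ'_f = 62.3 + 116.81 = 179.11 kPa.
σ'_f = 179.11 > σ'_p = 122 kPa, so the stress path crosses the preconsolidation pressure — recompression up to σ'_p, then virgin compression beyond:
S_c = H/(1+e₀)·[C_r·log₁₀(σ'_p/σ'_0) + C_c·log₁₀(σ'_f/σ'_p)]
    = 3.1/2.15 × [0.08×log₁₀(122/62.3) + 0.27×log₁₀(179.11/122)]
    = 1.4419 × [0.02335 + 0.045025] = 0.09859 m

S_c ≈ 98.6 mm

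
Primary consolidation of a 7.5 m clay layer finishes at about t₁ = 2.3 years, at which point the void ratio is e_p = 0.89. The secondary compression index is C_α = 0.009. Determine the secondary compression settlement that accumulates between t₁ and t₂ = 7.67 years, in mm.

S_s ≈ 18.7 mm

Secondary compression: S_s = C_α·H/(1+e_p)·log₁₀(t₂/t₁)
S_s = 0.009×7.5/(1+0.89)×log₁₀(7.67/2.3)
    = 0.03571 × 0.5231 = 0.01868 m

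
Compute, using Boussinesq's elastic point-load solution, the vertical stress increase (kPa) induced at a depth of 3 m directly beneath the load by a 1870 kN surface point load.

Boussinesq vertical stress below a point load on an elastic half-space:
Δσ_z = 3P/(2πz²) · [1 + (r/z)²]^(−5/2)
r/z = 0/3 = 0; [1+(r/z)²]^(−5/2) = 1.
Δσ_z = 3×1870/(2π×3²) × 1 = 99.207 × 1 = 99.21 kPa

Δσ_z ≈ 99.2 kPa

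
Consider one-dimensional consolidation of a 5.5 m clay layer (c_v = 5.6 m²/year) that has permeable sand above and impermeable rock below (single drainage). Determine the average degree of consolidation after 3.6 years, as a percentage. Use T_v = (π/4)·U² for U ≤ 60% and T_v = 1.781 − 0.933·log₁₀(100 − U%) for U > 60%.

Drainage path length: H_d = H = 5.5 m (single drainage).
T_v = c_v·t/H_d² = 5.6×3.6/5.5² = 0.66645.
T_v = 0.66645 corresponds to the U > 60% branch:
U = 1 − 10^((1.781 − T_v)/0.933)/100 = 0.8435

U ≈ 84.3 %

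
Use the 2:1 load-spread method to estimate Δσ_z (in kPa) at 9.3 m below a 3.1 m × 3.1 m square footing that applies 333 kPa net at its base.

By the 2:1 method the load spreads at 1 horizontal : 2 vertical, so at depth z the loaded area has grown by z in each plan dimension:
Δσ = qBL/((B+z)(L+z)) = 333×3.1×3.1/((3.1+9.3)(3.1+9.3)) = 20.812 kPa

Δσ_z ≈ 20.8 kPa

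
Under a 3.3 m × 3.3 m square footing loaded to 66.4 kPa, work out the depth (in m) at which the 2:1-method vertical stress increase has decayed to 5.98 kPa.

2:1 spreading — at depth z the loaded area has grown by z in each plan dimension:
qB²/(B+z)² = Δσ_z ⇒ z = B(√(q/Δσ_z) − 1) = 3.3×(√(66.4/5.98) − 1) = 7.696 m

z ≈ 7.7 m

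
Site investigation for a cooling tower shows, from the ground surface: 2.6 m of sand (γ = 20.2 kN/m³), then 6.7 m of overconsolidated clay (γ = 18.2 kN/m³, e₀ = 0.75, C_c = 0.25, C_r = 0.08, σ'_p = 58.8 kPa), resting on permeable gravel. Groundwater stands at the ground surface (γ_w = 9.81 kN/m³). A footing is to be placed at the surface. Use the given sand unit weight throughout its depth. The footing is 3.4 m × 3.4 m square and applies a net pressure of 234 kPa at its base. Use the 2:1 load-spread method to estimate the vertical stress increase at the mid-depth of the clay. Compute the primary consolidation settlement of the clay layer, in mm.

S_c ≈ 167 mm

Mid-depth of clay below the ground surface: z = 2.6 + 6.7/2 = 5.95 m.
Total vertical stress at mid-clay: σ_v = 20.2×2.6 + 18.2×3.35 = 113.49 kPa.
Pore pressure: u = 9.81×(5.95 − 0) = 58.37 kPa.
Initial effective stress: σ'_0 = σ_v − u = 113.49 − 58.37 = 55.12 kPa.
Stress increase at mid-clay by the 2:1 spreading method:
Δσ = qBL/((B+z)(L+z)) = 234×3.4×3.4/((3.4+5.95)(3.4+5.95)) = 30.942 kPa
Final effective stress: σ'_f = 55.12 + 30.942 = 86.062 kPa.
σ'_f = 86.062 > σ'_p = 58.8 kPa, so the stress path crosses the preconsolidation pressure — recompression up to σ'_p, then virgin compression beyond:
S_c = H/(1+e₀)·[C_r·log₁₀(σ'_p/σ'_0) + C_c·log₁₀(σ'_f/σ'_p)]
    = 6.7/1.75 × [0.08×log₁₀(58.8/55.12) + 0.25×log₁₀(86.062/58.8)]
    = 3.8286 × [0.0022454 + 0.041359] = 0.1669 m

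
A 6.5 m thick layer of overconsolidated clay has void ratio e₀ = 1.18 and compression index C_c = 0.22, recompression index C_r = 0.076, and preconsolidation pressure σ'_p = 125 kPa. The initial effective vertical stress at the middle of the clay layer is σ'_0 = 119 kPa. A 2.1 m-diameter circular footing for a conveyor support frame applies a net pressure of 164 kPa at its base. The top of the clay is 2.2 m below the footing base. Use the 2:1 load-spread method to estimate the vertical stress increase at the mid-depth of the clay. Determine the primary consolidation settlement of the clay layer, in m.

S_c ≈ 0.0197 m

Mid-depth of clay below the footing base: z = 2.2 + 6.5/2 = 5.45 m.
Stress increase at mid-clay by the 2:1 spreading method:
Δσ ≈ qD²/(D+z)² = 164×2.1²/(2.1+5.45)² = 12.688 kPa
Final effective stress: σ'_f = 119 + 12.688 = 131.69 kPa.
σ'_f = 131.69 > σ'_p = 125 kPa, so the stress path crosses the preconsolidation pressure — recompression up to σ'_p, then virgin compression beyond:
S_c = H/(1+e₀)·[C_r·log₁₀(σ'_p/σ'_0) + C_c·log₁₀(σ'_f/σ'_p)]
    = 6.5/2.18 × [0.076×log₁₀(125/119) + 0.22×log₁₀(131.69/125)]
    = 2.9817 × [0.0016236 + 0.0049814] = 0.01969 m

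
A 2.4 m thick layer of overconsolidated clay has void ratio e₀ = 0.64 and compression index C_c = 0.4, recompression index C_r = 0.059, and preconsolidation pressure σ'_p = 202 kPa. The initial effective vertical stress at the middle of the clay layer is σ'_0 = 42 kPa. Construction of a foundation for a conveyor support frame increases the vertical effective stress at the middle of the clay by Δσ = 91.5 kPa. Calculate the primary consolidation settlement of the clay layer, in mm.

Final effective stress: σ'_f = 42 + 91.5 = 133.5 kPa.
σ'_f = 133.5 ≤ σ'_p = 202 kPa, so the clay remains overconsolidated and only the recompression index applies:
S_c = C_r·H/(1+e₀)·log₁₀(σ'_f/σ'_0) = 0.059×2.4/1.64×log₁₀(133.5/42)
    = 0.086341 × 0.50223 = 0.04336 m

S_c ≈ 43.4 mm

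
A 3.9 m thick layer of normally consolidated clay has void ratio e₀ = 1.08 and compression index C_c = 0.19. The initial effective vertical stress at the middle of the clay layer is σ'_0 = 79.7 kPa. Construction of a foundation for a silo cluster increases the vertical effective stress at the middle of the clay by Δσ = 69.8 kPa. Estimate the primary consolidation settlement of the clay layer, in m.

Final effective stress: σ'_f = σ'_0 + Δσ = 79.7 + 69.8 = 149.5 kPa.
Normally consolidated clay, so the full stress increment lies on the virgin compression line:
S_c = C_c·H/(1+e₀)·log₁₀(σ'_f/σ'_0) = 0.19×3.9/(1+1.08)×log₁₀(149.5/79.7)
    = 0.35625 × 0.27318 = 0.09732 m

S_c ≈ 0.0973 m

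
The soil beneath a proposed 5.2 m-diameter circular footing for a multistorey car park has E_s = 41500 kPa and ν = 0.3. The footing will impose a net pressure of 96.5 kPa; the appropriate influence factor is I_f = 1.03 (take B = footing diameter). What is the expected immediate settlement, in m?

Immediate (elastic) settlement: S_e = q·B·(1−ν²)/E_s · I_f.
S_e = 96.5 × 5.2 × (1 − 0.3²) / 41500 × 1.03
    = 96.5 × 5.2 × 0.91 / 41500 × 1.03
    = 0.01133 m

S_e ≈ 0.0113 m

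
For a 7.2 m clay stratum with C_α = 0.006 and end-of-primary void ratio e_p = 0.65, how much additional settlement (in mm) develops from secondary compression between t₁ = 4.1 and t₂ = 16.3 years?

Secondary compression: S_s = C_α·H/(1+e_p)·log₁₀(t₂/t₁)
S_s = 0.006×7.2/(1+0.65)×log₁₀(16.3/4.1)
    = 0.02618 × 0.5994 = 0.01569 m

S_s ≈ 15.7 mm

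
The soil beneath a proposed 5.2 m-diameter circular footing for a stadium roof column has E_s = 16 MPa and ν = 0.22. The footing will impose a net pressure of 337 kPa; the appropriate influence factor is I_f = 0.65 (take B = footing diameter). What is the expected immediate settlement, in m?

S_e ≈ 0.0677 m

Immediate (elastic) settlement: S_e = q·B·(1−ν²)/E_s · I_f.
E_s = 16 MPa = 16000 kPa.
S_e = 337 × 5.2 × (1 − 0.22²) / 16000 × 0.65
    = 337 × 5.2 × 0.9516 / 16000 × 0.65
    = 0.06775 m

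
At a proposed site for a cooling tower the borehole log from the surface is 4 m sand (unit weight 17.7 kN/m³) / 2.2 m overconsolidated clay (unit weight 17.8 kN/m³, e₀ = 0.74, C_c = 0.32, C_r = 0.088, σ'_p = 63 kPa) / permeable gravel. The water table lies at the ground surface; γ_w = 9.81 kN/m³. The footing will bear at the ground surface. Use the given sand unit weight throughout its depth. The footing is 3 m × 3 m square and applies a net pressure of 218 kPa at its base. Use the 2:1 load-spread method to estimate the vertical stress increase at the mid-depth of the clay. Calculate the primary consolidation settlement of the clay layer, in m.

S_c ≈ 0.0407 m

Mid-depth of clay below the ground surface: z = 4 + 2.2/2 = 5.1 m.
Total vertical stress at mid-clay: σ_v = 17.7×4 + 17.8×1.1 = 90.38 kPa.
Pore pressure: u = 9.81×(5.1 − 0) = 50.031 kPa.
Initial effective stress: σ'_0 = σ_v − u = 90.38 − 50.031 = 40.349 kPa.
Stress increase at mid-clay by the 2:1 spreading method:
Δσ = qBL/((B+z)(L+z)) = 218×3×3/((3+5.1)(3+5.1)) = 29.904 kPa
Final effective stress: σ'_f = 40.349 + 29.904 = 70.253 kPa.
σ'_f = 70.253 > σ'_p = 63 kPa, so the stress path crosses the preconsolidation pressure — recompression up to σ'_p, then virgin compression beyond:
S_c = H/(1+e₀)·[C_r·log₁₀(σ'_p/σ'_0) + C_c·log₁₀(σ'_f/σ'_p)]
    = 2.2/1.74 × [0.088×log₁₀(63/40.349) + 0.32×log₁₀(70.253/63)]
    = 1.2644 × [0.017029 + 0.015144] = 0.04068 m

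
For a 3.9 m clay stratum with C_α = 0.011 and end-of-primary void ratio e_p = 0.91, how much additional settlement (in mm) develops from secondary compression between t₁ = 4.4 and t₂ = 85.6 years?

Secondary compression: S_s = C_α·H/(1+e_p)·log₁₀(t₂/t₁)
S_s = 0.011×3.9/(1+0.91)×log₁₀(85.6/4.4)
    = 0.02246 × 1.289 = 0.02895 m

S_s ≈ 29 mm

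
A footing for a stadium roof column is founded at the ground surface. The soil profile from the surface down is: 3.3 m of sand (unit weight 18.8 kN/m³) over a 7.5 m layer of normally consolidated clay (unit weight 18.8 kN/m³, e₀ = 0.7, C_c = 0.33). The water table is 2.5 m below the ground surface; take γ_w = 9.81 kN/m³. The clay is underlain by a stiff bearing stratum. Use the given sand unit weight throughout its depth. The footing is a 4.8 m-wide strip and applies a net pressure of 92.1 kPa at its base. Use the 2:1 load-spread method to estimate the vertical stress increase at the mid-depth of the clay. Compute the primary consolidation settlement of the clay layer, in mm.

S_c ≈ 224 mm

Mid-depth of clay below the ground surface: z = 3.3 + 7.5/2 = 7.05 m.
Total vertical stress at mid-clay: σ_v = 18.8×3.3 + 18.8×3.75 = 132.54 kPa.
Pore pressure: u = 9.81×(7.05 − 2.5) = 44.636 kPa.
Initial effective stress: σ'_0 = σ_v − u = 132.54 − 44.636 = 87.904 kPa.
Stress increase at mid-clay by the 2:1 spreading method:
Δσ = qB/(B+z) = 92.1×4.8/(4.8+7.05) = 37.306 kPa
Final effective stress: σ'_f = σ'_0 + Δσ = 87.904 + 37.306 = 125.21 kPa.
Normally consolidated clay, so the full stress increment lies on the virgin compression line:
S_c = C_c·H/(1+e₀)·log₁₀(σ'_f/σ'_0) = 0.33×7.5/(1+0.7)×log₁₀(125.21/87.904)
    = 1.4559 × 0.15363 = 0.2237 m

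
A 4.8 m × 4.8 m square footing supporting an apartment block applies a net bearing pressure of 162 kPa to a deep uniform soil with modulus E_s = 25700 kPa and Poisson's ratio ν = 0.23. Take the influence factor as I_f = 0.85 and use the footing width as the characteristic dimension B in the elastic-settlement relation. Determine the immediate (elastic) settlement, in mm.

Immediate (elastic) settlement: S_e = q·B·(1−ν²)/E_s · I_f.
S_e = 162 × 4.8 × (1 − 0.23²) / 25700 × 0.85
    = 162 × 4.8 × 0.9471 / 25700 × 0.85
    = 0.02436 m = 24.36 mm

S_e ≈ 24.4 mm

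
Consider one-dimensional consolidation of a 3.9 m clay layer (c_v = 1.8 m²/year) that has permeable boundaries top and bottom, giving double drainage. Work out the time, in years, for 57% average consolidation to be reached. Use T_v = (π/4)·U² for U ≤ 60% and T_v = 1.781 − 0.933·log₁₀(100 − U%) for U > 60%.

t ≈ 0.539 years

Drainage path length: H_d = H/2 = 1.95 m (double drainage).
U ≤ 60%: T_v = (π/4)·U² = (π/4)×0.57² = 0.25518.
t = T_v·H_d²/c_v = 0.25518×1.95²/1.8 = 0.5391 years.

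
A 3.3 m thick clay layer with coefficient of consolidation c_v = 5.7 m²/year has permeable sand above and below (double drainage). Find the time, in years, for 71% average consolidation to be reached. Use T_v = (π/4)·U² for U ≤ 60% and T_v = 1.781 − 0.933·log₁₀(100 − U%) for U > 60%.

t ≈ 0.199 years

Drainage path length: H_d = H/2 = 1.65 m (double drainage).
U > 60%: T_v = 1.781 − 0.933·log₁₀(100 − 71) = 0.41658.
t = T_v·H_d²/c_v = 0.41658×1.65²/5.7 = 0.199 years.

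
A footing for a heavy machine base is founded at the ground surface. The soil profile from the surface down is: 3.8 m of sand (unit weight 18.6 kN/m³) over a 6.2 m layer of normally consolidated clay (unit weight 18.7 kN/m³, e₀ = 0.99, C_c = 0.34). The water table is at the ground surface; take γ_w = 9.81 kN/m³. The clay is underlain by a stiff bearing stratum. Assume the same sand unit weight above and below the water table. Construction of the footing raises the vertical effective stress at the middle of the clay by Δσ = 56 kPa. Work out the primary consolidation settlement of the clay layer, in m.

S_c ≈ 0.3 m

Mid-depth of clay below the ground surface: z = 3.8 + 6.2/2 = 6.9 m.
Total vertical stress at mid-clay: σ_v = 18.6×3.8 + 18.7×3.1 = 128.65 kPa.
Pore pressure: u = 9.81×(6.9 − 0) = 67.689 kPa.
Initial effective stress: σ'_0 = σ_v − u = 128.65 − 67.689 = 60.961 kPa.
Final effective stress: σ'_f = σ'_0 + Δσ = 60.961 + 56 = 116.96 kPa.
Normally consolidated clay, so the full stress increment lies on the virgin compression line:
S_c = C_c·H/(1+e₀)·log₁₀(σ'_f/σ'_0) = 0.34×6.2/(1+0.99)×log₁₀(116.96/60.961)
    = 1.0593 × 0.28299 = 0.2998 m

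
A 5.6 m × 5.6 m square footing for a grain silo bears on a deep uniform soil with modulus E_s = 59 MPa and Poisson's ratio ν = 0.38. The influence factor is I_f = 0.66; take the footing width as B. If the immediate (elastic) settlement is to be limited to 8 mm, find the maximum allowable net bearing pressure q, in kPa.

q ≈ 149 kPa

E_s = 59 MPa = 59000 kPa.
S_e = q·B·(1−ν²)/E_s · I_f  ⇒  q = S_e·E_s / (B·(1−ν²)·I_f).
q = 0.008 × 59000 / (5.6 × 0.8556 × 0.66) = 149.3 kPa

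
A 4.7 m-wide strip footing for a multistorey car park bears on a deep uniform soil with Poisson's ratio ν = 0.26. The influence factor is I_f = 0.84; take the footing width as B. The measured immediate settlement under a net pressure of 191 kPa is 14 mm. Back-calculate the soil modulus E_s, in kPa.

E_s ≈ 50200 kPa

S_e = q·B·(1−ν²)/E_s · I_f  ⇒  E_s = q·B·(1−ν²)·I_f / S_e.
E_s = 191 × 4.7 × 0.9324 × 0.84 / 0.014 = 50220 kPa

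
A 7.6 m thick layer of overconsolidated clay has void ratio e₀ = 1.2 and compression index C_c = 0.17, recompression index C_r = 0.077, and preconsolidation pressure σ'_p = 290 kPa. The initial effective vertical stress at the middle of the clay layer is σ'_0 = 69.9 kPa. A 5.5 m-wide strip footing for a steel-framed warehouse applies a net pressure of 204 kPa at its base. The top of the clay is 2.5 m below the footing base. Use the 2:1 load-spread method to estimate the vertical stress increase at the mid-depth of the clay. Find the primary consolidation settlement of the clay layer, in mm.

S_c ≈ 99.2 mm

Mid-depth of clay below the footing base: z = 2.5 + 7.6/2 = 6.3 m.
Stress increase at mid-clay by the 2:1 spreading method:
Δσ = qB/(B+z) = 204×5.5/(5.5+6.3) = 95.085 kPa
Final effective stress: σ'_f = 69.9 + 95.085 = 164.99 kPa.
σ'_f = 164.99 ≤ σ'_p = 290 kPa, so the clay remains overconsolidated and only the recompression index applies:
S_c = C_r·H/(1+e₀)·log₁₀(σ'_f/σ'_0) = 0.077×7.6/2.2×log₁₀(164.99/69.9)
    = 0.266 × 0.37298 = 0.09921 m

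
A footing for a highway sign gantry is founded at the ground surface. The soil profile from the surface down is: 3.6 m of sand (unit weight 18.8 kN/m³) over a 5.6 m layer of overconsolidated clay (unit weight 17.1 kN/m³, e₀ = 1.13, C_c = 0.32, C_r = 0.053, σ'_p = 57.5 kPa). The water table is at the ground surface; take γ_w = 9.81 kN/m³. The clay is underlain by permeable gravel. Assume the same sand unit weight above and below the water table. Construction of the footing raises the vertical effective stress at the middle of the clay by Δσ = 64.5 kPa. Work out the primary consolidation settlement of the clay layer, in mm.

Mid-depth of clay below the ground surface: z = 3.6 + 5.6/2 = 6.4 m.
Total vertical stress at mid-clay: σ_v = 18.8×3.6 + 17.1×2.8 = 115.56 kPa.
Pore pressure: u = 9.81×(6.4 − 0) = 62.784 kPa.
Initial effective stress: σ'_0 = σ_v − u = 115.56 − 62.784 = 52.776 kPa.
Final effective stress: σ'_f = 52.776 + 64.5 = 117.28 kPa.
σ'_f = 117.28 > σ'_p = 57.5 kPa, so the stress path crosses the preconsolidation pressure — recompression up to σ'_p, then virgin compression beyond:
S_c = H/(1+e₀)·[C_r·log₁₀(σ'_p/σ'_0) + C_c·log₁₀(σ'_f/σ'_p)]
    = 5.6/2.13 × [0.053×log₁₀(57.5/52.776) + 0.32×log₁₀(117.28/57.5)]
    = 2.6291 × [0.0019733 + 0.099058] = 0.2656 m

S_c ≈ 266 mm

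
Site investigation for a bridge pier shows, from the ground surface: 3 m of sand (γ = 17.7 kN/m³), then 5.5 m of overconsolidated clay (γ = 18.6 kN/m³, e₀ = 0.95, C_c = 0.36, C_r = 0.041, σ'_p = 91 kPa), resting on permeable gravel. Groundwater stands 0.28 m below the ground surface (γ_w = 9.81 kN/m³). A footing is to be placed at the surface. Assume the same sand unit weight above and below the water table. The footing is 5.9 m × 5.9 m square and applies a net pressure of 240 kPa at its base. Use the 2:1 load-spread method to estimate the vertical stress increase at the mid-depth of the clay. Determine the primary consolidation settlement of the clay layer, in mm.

S_c ≈ 122 mm

Mid-depth of clay below the ground surface: z = 3 + 5.5/2 = 5.75 m.
Total vertical stress at mid-clay: σ_v = 17.7×3 + 18.6×2.75 = 104.25 kPa.
Pore pressure: u = 9.81×(5.75 − 0.28) = 53.661 kPa.
Initial effective stress: σ'_0 = σ_v − u = 104.25 − 53.661 = 50.589 kPa.
Stress increase at mid-clay by the 2:1 spreading method:
Δσ = qBL/((B+z)(L+z)) = 240×5.9×5.9/((5.9+5.75)(5.9+5.75)) = 61.555 kPa
Final effective stress: σ'_f = 50.589 + 61.555 = 112.14 kPa.
σ'_f = 112.14 > σ'_p = 91 kPa, so the stress path crosses the preconsolidation pressure — recompression up to σ'_p, then virgin compression beyond:
S_c = H/(1+e₀)·[C_r·log₁₀(σ'_p/σ'_0) + C_c·log₁₀(σ'_f/σ'_p)]
    = 5.5/1.95 × [0.041×log₁₀(91/50.589) + 0.36×log₁₀(112.14/91)]
    = 2.8205 × [0.010454 + 0.032659] = 0.1216 m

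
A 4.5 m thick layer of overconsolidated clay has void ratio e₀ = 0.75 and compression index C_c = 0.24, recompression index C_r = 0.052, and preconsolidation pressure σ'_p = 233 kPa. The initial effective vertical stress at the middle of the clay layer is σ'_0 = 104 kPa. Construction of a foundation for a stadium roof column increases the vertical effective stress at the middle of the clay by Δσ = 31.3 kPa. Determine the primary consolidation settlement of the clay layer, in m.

Final effective stress: σ'_f = 104 + 31.3 = 135.3 kPa.
σ'_f = 135.3 ≤ σ'_p = 233 kPa, so the clay remains overconsolidated and only the recompression index applies:
S_c = C_r·H/(1+e₀)·log₁₀(σ'_f/σ'_0) = 0.052×4.5/1.75×log₁₀(135.3/104)
    = 0.13371 × 0.11426 = 0.01528 m

S_c ≈ 0.0153 m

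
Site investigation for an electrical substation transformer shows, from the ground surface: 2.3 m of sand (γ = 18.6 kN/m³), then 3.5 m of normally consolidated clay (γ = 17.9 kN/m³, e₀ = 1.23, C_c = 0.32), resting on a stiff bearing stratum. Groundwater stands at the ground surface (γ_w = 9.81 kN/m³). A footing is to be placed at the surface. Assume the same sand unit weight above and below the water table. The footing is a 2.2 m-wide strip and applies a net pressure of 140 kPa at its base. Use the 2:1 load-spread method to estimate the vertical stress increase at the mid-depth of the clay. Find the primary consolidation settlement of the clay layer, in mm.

Mid-depth of clay below the ground surface: z = 2.3 + 3.5/2 = 4.05 m.
Total vertical stress at mid-clay: σ_v = 18.6×2.3 + 17.9×1.75 = 74.105 kPa.
Pore pressure: u = 9.81×(4.05 − 0) = 39.73 kPa.
Initial effective stress: σ'_0 = σ_v − u = 74.105 − 39.73 = 34.375 kPa.
Stress increase at mid-clay by the 2:1 spreading method:
Δσ = qB/(B+z) = 140×2.2/(2.2+4.05) = 49.28 kPa
Final effective stress: σ'_f = σ'_0 + Δσ = 34.375 + 49.28 = 83.655 kPa.
Normally consolidated clay, so the full stress increment lies on the virgin compression line:
S_c = C_c·H/(1+e₀)·log₁₀(σ'_f/σ'_0) = 0.32×3.5/(1+1.23)×log₁₀(83.655/34.375)
    = 0.50224 × 0.38625 = 0.194 m

S_c ≈ 194 mm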